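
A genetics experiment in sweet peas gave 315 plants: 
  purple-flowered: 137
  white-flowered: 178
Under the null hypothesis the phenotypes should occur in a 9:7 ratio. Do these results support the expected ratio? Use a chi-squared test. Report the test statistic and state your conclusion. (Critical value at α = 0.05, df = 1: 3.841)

Total ratio parts = 16. Expected numbers out of 315:
  purple-flowered: 315 × 9/16 = 177.1875
  white-flowered: 315 × 7/16 = 137.8125
χ² = Σ (O − E)² / E
  purple-flowered: (137 − 177.1875)² / 177.1875 = 9.1148
  white-flowered: (178 − 137.8125)² / 137.8125 = 11.7191
χ² = 9.1148 + 11.7191 = 20.8339 ≈ 20.834
Degrees of freedom = 2 − 1 = 1; critical value at α = 0.05 is 3.841.
Since 20.834 > 3.841, we reject the null hypothesis — the data do not fit the 9:7 ratio.

20.834; not consistent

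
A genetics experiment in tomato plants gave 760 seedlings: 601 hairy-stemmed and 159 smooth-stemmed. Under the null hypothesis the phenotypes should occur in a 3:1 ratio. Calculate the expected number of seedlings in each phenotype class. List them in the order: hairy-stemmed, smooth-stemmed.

Total ratio parts = 4. Expected numbers out of 760:
  hairy-stemmed: 760 × 3/4 = 570
  smooth-stemmed: 760 × 1/4 = 190

570, 190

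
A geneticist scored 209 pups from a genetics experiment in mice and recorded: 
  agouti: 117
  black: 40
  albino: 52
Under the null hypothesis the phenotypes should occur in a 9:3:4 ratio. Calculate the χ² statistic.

0.021

Total ratio parts = 16. Expected numbers out of 209:
  agouti: 209 × 9/16 = 117.5625
  black: 209 × 3/16 = 39.1875
  albino: 209 × 4/16 = 52.25
χ² = Σ (O − E)² / E
  agouti: (117 − 117.5625)² / 117.5625 = 0.0027
  black: (40 − 39.1875)² / 39.1875 = 0.0168
  albino: (52 − 52.25)² / 52.25 = 0.0012
χ² = 0.0027 + 0.0168 + 0.0012 = 0.0207 ≈ 0.021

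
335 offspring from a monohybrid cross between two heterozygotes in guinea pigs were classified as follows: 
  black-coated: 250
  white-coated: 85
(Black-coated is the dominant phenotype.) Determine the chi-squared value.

For a monohybrid cross between heterozygotes with complete dominance, the expected phenotypic ratio is 3:1.
Under the 3:1 hypothesis (Σ ratio = 4, N = 335):
  black-coated: 335 × 3/4 = 251.25
  white-coated: 335 × 1/4 = 83.75
χ² = Σ (O − E)² / E
  black-coated: (250 − 251.25)² / 251.25 = 0.0062
  white-coated: (85 − 83.75)² / 83.75 = 0.0187
χ² = 0.0062 + 0.0187 = 0.0249 ≈ 0.025

0.025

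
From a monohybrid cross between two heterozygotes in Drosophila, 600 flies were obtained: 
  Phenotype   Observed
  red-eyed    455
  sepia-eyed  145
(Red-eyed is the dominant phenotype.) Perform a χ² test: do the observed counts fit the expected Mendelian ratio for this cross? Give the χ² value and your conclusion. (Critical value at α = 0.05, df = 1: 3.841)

For a monohybrid cross between heterozygotes with complete dominance, the expected phenotypic ratio is 3:1.
The 3:1 ratio has 4 parts, so with N = 600 the expected counts are:
  red-eyed: 600 × 3/4 = 450
  sepia-eyed: 600 × 1/4 = 150
χ² = Σ (O − E)² / E
  red-eyed: (455 − 450)² / 450 = 0.0556
  sepia-eyed: (145 − 150)² / 150 = 0.1667
χ² = 0.0556 + 0.1667 = 0.2223 ≈ 0.222
Degrees of freedom = 2 − 1 = 1; critical value at α = 0.05 is 3.841.
Since 0.222 < 3.841, we fail to reject the null hypothesis — the data are consistent with the 3:1 ratio.

0.222; consistent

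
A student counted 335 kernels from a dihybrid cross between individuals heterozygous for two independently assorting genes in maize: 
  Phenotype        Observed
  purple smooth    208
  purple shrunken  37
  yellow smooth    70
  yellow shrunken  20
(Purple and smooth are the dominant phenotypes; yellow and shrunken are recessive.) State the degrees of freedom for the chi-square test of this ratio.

A dihybrid F₂ with independent assortment and complete dominance at both loci gives a 9:3:3:1 phenotypic ratio.
A goodness-of-fit test with 4 phenotype classes has df = 4 − 1 = 3.

3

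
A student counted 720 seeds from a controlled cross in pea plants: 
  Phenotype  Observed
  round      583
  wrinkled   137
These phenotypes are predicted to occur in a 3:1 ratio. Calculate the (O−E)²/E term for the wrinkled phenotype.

10.272

Total ratio parts = 4. Expected numbers out of 720:
  round: 720 × 3/4 = 540
  wrinkled: 720 × 1/4 = 180
Contribution of wrinkled: (137 − 180)² / 180 = 10.2722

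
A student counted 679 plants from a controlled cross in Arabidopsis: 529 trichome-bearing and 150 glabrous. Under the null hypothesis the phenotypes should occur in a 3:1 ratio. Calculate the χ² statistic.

Total ratio parts = 4. Expected numbers out of 679:
  trichome-bearing: 679 × 3/4 = 509.25
  glabrous: 679 × 1/4 = 169.75
χ² = Σ (O − E)² / E
  trichome-bearing: (529 − 509.25)² / 509.25 = 0.7660
  glabrous: (150 − 169.75)² / 169.75 = 2.2979
χ² = 0.7660 + 2.2979 = 3.0639 ≈ 3.064

3.064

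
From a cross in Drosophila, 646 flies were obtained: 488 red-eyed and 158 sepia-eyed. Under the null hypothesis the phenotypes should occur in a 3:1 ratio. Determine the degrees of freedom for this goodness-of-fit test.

A goodness-of-fit test with 2 phenotype classes has df = 2 − 1 = 1.

1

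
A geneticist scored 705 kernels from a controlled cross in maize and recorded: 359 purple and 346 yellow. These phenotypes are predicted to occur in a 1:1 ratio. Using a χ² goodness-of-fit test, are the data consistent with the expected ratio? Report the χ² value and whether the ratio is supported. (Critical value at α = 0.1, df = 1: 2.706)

The 1:1 ratio has 2 parts, so with N = 705 the expected counts are:
  purple: 705 × 1/2 = 352.5
  yellow: 705 × 1/2 = 352.5
χ² = Σ (O − E)² / E
  purple: (359 − 352.5)² / 352.5 = 0.1199
  yellow: (346 − 352.5)² / 352.5 = 0.1199
χ² = 0.1199 + 0.1199 = 0.2398 ≈ 0.240
Degrees of freedom = 2 − 1 = 1; critical value at α = 0.1 is 2.706.
Since 0.240 < 2.706, we fail to reject the null hypothesis — the data are consistent with the 1:1 ratio.

0.240; consistent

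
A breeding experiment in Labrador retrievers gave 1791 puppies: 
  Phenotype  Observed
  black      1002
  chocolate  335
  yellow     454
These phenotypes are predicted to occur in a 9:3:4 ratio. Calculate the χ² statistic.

Expected counts for N = 1791 under a 9:3:4 ratio (total parts = 16):
  black: 1791 × 9/16 = 1007.4375
  chocolate: 1791 × 3/16 = 335.8125
  yellow: 1791 × 4/16 = 447.75
χ² = Σ (O − E)² / E
  black: (1002 − 1007.4375)² / 1007.4375 = 0.0293
  chocolate: (335 − 335.8125)² / 335.8125 = 0.0020
  yellow: (454 − 447.75)² / 447.75 = 0.0872
χ² = 0.0293 + 0.0020 + 0.0872 = 0.1185 ≈ 0.119

0.119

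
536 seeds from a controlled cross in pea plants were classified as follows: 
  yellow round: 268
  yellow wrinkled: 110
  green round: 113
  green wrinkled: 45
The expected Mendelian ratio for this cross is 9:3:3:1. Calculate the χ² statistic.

10.123

Total ratio parts = 16. Expected numbers out of 536:
  yellow round: 536 × 9/16 = 301.5
  yellow wrinkled: 536 × 3/16 = 100.5
  green round: 536 × 3/16 = 100.5
  green wrinkled: 536 × 1/16 = 33.5
χ² = Σ (O − E)² / E
  yellow round: (268 − 301.5)² / 301.5 = 3.7222
  yellow wrinkled: (110 − 100.5)² / 100.5 = 0.8980
  green round: (113 − 100.5)² / 100.5 = 1.5547
  green wrinkled: (45 − 33.5)² / 33.5 = 3.9478
χ² = 3.7222 + 0.8980 + 1.5547 + 3.9478 = 10.1227 ≈ 10.123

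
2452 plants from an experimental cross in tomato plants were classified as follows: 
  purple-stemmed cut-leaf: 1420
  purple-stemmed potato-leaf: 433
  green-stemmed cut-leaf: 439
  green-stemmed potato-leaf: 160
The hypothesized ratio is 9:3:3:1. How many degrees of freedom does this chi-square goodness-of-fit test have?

A goodness-of-fit test with 4 phenotype classes has df = 4 − 1 = 3.

3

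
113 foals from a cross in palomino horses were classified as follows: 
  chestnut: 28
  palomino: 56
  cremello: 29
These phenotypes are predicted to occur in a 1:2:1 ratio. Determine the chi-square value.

Total ratio parts = 4. Expected numbers out of 113:
  chestnut: 113 × 1/4 = 28.25
  palomino: 113 × 2/4 = 56.5
  cremello: 113 × 1/4 = 28.25
χ² = Σ (O − E)² / E
  chestnut: (28 − 28.25)² / 28.25 = 0.0022
  palomino: (56 − 56.5)² / 56.5 = 0.0044
  cremello: (29 − 28.25)² / 28.25 = 0.0199
χ² = 0.0022 + 0.0044 + 0.0199 = 0.0265 ≈ 0.027

0.027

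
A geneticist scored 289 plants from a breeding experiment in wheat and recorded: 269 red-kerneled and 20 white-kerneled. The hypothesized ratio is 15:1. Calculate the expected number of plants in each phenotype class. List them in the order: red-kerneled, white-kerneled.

Under the 15:1 hypothesis (Σ ratio = 16, N = 289):
  red-kerneled: 289 × 15/16 = 270.9375
  white-kerneled: 289 × 1/16 = 18.0625

270.9375, 18.0625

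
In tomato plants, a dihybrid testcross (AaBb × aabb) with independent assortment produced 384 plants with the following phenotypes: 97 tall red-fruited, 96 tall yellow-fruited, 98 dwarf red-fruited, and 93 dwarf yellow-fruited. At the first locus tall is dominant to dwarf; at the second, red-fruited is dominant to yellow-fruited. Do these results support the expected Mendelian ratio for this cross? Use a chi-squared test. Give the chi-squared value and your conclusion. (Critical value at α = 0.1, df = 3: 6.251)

A dihybrid testcross with independent assortment gives a 1:1:1:1 ratio.
Expected counts for N = 384 under a 1:1:1:1 ratio (total parts = 4):
  tall red-fruited: 384 × 1/4 = 96
  tall yellow-fruited: 384 × 1/4 = 96
  dwarf red-fruited: 384 × 1/4 = 96
  dwarf yellow-fruited: 384 × 1/4 = 96
χ² = Σ (O − E)² / E
  tall red-fruited: (97 − 96)² / 96 = 0.0104
  tall yellow-fruited: (96 − 96)² / 96 = 0.0000
  dwarf red-fruited: (98 − 96)² / 96 = 0.0417
  dwarf yellow-fruited: (93 − 96)² / 96 = 0.0938
χ² = 0.0104 + 0.0000 + 0.0417 + 0.0938 = 0.1459 ≈ 0.146
Degrees of freedom = 4 − 1 = 3; critical value at α = 0.1 is 6.251.
Since 0.146 < 6.251, we fail to reject the null hypothesis — the data are consistent with the 1:1:1:1 ratio.

0.146; consistent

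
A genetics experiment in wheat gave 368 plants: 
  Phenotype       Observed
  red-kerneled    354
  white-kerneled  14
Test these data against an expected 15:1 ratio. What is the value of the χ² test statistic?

The 15:1 ratio has 16 parts, so with N = 368 the expected counts are:
  red-kerneled: 368 × 15/16 = 345
  white-kerneled: 368 × 1/16 = 23
χ² = Σ (O − E)² / E
  red-kerneled: (354 − 345)² / 345 = 0.2348
  white-kerneled: (14 − 23)² / 23 = 3.5217
χ² = 0.2348 + 3.5217 = 3.7565 ≈ 3.757

3.757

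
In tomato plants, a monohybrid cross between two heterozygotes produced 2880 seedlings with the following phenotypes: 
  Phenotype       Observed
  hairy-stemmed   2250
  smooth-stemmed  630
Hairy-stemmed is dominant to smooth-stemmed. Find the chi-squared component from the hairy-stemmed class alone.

For a monohybrid cross between heterozygotes with complete dominance, the expected phenotypic ratio is 3:1.
The 3:1 ratio has 4 parts, so with N = 2880 the expected counts are:
  hairy-stemmed: 2880 × 3/4 = 2160
  smooth-stemmed: 2880 × 1/4 = 720
Contribution of hairy-stemmed: (2250 − 2160)² / 2160 = 3.7500

3.750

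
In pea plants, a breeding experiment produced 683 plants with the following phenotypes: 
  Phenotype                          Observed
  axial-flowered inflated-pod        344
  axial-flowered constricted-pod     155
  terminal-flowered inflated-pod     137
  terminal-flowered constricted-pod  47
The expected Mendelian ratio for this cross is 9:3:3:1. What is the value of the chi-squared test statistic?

Under the 9:3:3:1 hypothesis (Σ ratio = 16, N = 683):
  axial-flowered inflated-pod: 683 × 9/16 = 384.1875
  axial-flowered constricted-pod: 683 × 3/16 = 128.0625
  terminal-flowered inflated-pod: 683 × 3/16 = 128.0625
  terminal-flowered constricted-pod: 683 × 1/16 = 42.6875
χ² = Σ (O − E)² / E
  axial-flowered inflated-pod: (344 − 384.1875)² / 384.1875 = 4.2038
  axial-flowered constricted-pod: (155 − 128.0625)² / 128.0625 = 5.6662
  terminal-flowered inflated-pod: (137 − 128.0625)² / 128.0625 = 0.6237
  terminal-flowered constricted-pod: (47 − 42.6875)² / 42.6875 = 0.4357
χ² = 4.2038 + 5.6662 + 0.6237 + 0.4357 = 10.9294 ≈ 10.929

10.929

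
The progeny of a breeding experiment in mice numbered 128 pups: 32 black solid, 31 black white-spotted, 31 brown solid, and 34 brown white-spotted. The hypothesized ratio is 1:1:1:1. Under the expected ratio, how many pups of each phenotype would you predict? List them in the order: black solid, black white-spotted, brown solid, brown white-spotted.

32, 32, 32, 32

Expected counts for N = 128 under a 1:1:1:1 ratio (total parts = 4):
  black solid: 128 × 1/4 = 32
  black white-spotted: 128 × 1/4 = 32
  brown solid: 128 × 1/4 = 32
  brown white-spotted: 128 × 1/4 = 32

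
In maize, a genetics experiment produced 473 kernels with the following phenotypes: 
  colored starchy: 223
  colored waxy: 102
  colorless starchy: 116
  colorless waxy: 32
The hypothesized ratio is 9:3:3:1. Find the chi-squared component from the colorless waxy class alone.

0.201

Total ratio parts = 16. Expected numbers out of 473:
  colored starchy: 473 × 9/16 = 266.0625
  colored waxy: 473 × 3/16 = 88.6875
  colorless starchy: 473 × 3/16 = 88.6875
  colorless waxy: 473 × 1/16 = 29.5625
Contribution of colorless waxy: (32 − 29.5625)² / 29.5625 = 0.2010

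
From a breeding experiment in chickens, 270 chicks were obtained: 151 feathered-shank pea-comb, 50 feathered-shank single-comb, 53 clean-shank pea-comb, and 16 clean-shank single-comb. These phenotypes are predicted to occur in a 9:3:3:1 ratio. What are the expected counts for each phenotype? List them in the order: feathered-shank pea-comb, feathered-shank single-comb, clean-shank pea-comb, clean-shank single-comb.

151.875, 50.625, 50.625, 16.875

Total ratio parts = 16. Expected numbers out of 270:
  feathered-shank pea-comb: 270 × 9/16 = 151.875
  feathered-shank single-comb: 270 × 3/16 = 50.625
  clean-shank pea-comb: 270 × 3/16 = 50.625
  clean-shank single-comb: 270 × 1/16 = 16.875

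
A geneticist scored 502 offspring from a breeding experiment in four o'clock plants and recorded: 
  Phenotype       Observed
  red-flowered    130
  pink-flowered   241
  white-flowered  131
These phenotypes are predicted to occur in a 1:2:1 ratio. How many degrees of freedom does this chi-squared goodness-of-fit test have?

A goodness-of-fit test with 3 phenotype classes has df = 3 − 1 = 2.

2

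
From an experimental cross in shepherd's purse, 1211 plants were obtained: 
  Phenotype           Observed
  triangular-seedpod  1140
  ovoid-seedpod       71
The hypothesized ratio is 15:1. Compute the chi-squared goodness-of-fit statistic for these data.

The 15:1 ratio has 16 parts, so with N = 1211 the expected counts are:
  triangular-seedpod: 1211 × 15/16 = 1135.3125
  ovoid-seedpod: 1211 × 1/16 = 75.6875
χ² = Σ (O − E)² / E
  triangular-seedpod: (1140 − 1135.3125)² / 1135.3125 = 0.0194
  ovoid-seedpod: (71 − 75.6875)² / 75.6875 = 0.2903
χ² = 0.0194 + 0.2903 = 0.3097 ≈ 0.310

0.310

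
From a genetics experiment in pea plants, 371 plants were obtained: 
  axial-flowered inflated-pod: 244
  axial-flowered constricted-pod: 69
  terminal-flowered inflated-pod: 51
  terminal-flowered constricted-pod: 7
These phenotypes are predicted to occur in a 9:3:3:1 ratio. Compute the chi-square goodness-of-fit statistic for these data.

Total ratio parts = 16. Expected numbers out of 371:
  axial-flowered inflated-pod: 371 × 9/16 = 208.6875
  axial-flowered constricted-pod: 371 × 3/16 = 69.5625
  terminal-flowered inflated-pod: 371 × 3/16 = 69.5625
  terminal-flowered constricted-pod: 371 × 1/16 = 23.1875
χ² = Σ (O − E)² / E
  axial-flowered inflated-pod: (244 − 208.6875)² / 208.6875 = 5.9753
  axial-flowered constricted-pod: (69 − 69.5625)² / 69.5625 = 0.0045
  terminal-flowered inflated-pod: (51 − 69.5625)² / 69.5625 = 4.9533
  terminal-flowered constricted-pod: (7 − 23.1875)² / 23.1875 = 11.3007
χ² = 5.9753 + 0.0045 + 4.9533 + 11.3007 = 22.2338 ≈ 22.234

22.234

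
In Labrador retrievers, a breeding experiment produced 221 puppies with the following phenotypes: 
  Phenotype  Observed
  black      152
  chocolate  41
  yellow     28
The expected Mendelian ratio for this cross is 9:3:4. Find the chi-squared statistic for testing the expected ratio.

The 9:3:4 ratio has 16 parts, so with N = 221 the expected counts are:
  black: 221 × 9/16 = 124.3125
  chocolate: 221 × 3/16 = 41.4375
  yellow: 221 × 4/16 = 55.25
χ² = Σ (O − E)² / E
  black: (152 − 124.3125)² / 124.3125 = 6.1667
  chocolate: (41 − 41.4375)² / 41.4375 = 0.0046
  yellow: (28 − 55.25)² / 55.25 = 13.4400
χ² = 6.1667 + 0.0046 + 13.4400 = 19.6113 ≈ 19.611

19.611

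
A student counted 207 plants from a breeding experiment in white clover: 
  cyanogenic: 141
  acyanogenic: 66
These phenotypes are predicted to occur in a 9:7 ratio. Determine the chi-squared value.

11.843

The 9:7 ratio has 16 parts, so with N = 207 the expected counts are:
  cyanogenic: 207 × 9/16 = 116.4375
  acyanogenic: 207 × 7/16 = 90.5625
χ² = Σ (O − E)² / E
  cyanogenic: (141 − 116.4375)² / 116.4375 = 5.1815
  acyanogenic: (66 − 90.5625)² / 90.5625 = 6.6619
χ² = 5.1815 + 6.6619 = 11.8434 ≈ 11.843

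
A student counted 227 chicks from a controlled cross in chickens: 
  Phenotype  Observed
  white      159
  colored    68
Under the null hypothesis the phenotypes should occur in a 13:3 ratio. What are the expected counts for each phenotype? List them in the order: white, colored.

184.4375, 42.5625

Under the 13:3 hypothesis (Σ ratio = 16, N = 227):
  white: 227 × 13/16 = 184.4375
  colored: 227 × 3/16 = 42.5625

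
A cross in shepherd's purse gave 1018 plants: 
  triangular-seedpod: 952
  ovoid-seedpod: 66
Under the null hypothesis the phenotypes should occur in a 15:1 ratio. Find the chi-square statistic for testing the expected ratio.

0.095

Total ratio parts = 16. Expected numbers out of 1018:
  triangular-seedpod: 1018 × 15/16 = 954.375
  ovoid-seedpod: 1018 × 1/16 = 63.625
χ² = Σ (O − E)² / E
  triangular-seedpod: (952 − 954.375)² / 954.375 = 0.0059
  ovoid-seedpod: (66 − 63.625)² / 63.625 = 0.0887
χ² = 0.0059 + 0.0887 = 0.0946 ≈ 0.095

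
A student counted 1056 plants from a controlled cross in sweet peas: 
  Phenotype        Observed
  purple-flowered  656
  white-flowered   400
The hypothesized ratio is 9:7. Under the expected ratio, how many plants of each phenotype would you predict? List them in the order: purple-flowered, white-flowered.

594, 462

Total ratio parts = 16. Expected numbers out of 1056:
  purple-flowered: 1056 × 9/16 = 594
  white-flowered: 1056 × 7/16 = 462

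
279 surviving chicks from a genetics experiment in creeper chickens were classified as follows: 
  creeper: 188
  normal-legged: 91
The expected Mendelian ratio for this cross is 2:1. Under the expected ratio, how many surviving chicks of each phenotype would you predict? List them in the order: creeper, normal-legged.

Under the 2:1 hypothesis (Σ ratio = 3, N = 279):
  creeper: 279 × 2/3 = 186
  normal-legged: 279 × 1/3 = 93

186, 93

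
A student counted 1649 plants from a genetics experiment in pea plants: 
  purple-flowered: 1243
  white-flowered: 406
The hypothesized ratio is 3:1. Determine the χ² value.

0.126

Under the 3:1 hypothesis (Σ ratio = 4, N = 1649):
  purple-flowered: 1649 × 3/4 = 1236.75
  white-flowered: 1649 × 1/4 = 412.25
χ² = Σ (O − E)² / E
  purple-flowered: (1243 − 1236.75)² / 1236.75 = 0.0316
  white-flowered: (406 − 412.25)² / 412.25 = 0.0948
χ² = 0.0316 + 0.0948 = 0.1264 ≈ 0.126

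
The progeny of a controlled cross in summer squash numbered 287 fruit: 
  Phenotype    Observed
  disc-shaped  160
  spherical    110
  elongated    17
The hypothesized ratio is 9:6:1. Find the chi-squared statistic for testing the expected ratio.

0.114

Expected counts for N = 287 under a 9:6:1 ratio (total parts = 16):
  disc-shaped: 287 × 9/16 = 161.4375
  spherical: 287 × 6/16 = 107.625
  elongated: 287 × 1/16 = 17.9375
χ² = Σ (O − E)² / E
  disc-shaped: (160 − 161.4375)² / 161.4375 = 0.0128
  spherical: (110 − 107.625)² / 107.625 = 0.0524
  elongated: (17 − 17.9375)² / 17.9375 = 0.0490
χ² = 0.0128 + 0.0524 + 0.0490 = 0.1142 ≈ 0.114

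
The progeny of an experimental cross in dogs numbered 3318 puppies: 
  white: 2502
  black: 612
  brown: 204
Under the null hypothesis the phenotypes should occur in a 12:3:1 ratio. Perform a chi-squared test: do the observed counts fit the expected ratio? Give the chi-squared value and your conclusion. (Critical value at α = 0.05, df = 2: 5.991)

Total ratio parts = 16. Expected numbers out of 3318:
  white: 3318 × 12/16 = 2488.5
  black: 3318 × 3/16 = 622.125
  brown: 3318 × 1/16 = 207.375
χ² = Σ (O − E)² / E
  white: (2502 − 2488.5)² / 2488.5 = 0.0732
  black: (612 − 622.125)² / 622.125 = 0.1648
  brown: (204 − 207.375)² / 207.375 = 0.0549
χ² = 0.0732 + 0.1648 + 0.0549 = 0.2929 ≈ 0.293
Degrees of freedom = 3 − 1 = 2; critical value at α = 0.05 is 5.991.
Since 0.293 < 5.991, we fail to reject the null hypothesis — the data are consistent with the 12:3:1 ratio.

0.293; consistent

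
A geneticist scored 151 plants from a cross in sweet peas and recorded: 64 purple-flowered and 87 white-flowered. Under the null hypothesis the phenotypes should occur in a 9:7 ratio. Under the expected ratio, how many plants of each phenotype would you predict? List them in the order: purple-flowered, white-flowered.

84.9375, 66.0625

The 9:7 ratio has 16 parts, so with N = 151 the expected counts are:
  purple-flowered: 151 × 9/16 = 84.9375
  white-flowered: 151 × 7/16 = 66.0625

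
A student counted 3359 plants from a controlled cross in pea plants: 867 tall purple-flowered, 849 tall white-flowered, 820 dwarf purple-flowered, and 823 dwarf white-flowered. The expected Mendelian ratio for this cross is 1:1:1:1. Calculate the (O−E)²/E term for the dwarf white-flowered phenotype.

Under the 1:1:1:1 hypothesis (Σ ratio = 4, N = 3359):
  tall purple-flowered: 3359 × 1/4 = 839.75
  tall white-flowered: 3359 × 1/4 = 839.75
  dwarf purple-flowered: 3359 × 1/4 = 839.75
  dwarf white-flowered: 3359 × 1/4 = 839.75
Contribution of dwarf white-flowered: (823 − 839.75)² / 839.75 = 0.3341

0.334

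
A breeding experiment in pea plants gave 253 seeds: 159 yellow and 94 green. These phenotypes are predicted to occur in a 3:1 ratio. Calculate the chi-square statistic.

19.933

The 3:1 ratio has 4 parts, so with N = 253 the expected counts are:
  yellow: 253 × 3/4 = 189.75
  green: 253 × 1/4 = 63.25
χ² = Σ (O − E)² / E
  yellow: (159 − 189.75)² / 189.75 = 4.9832
  green: (94 − 63.25)² / 63.25 = 14.9496
χ² = 4.9832 + 14.9496 = 19.9328 ≈ 19.933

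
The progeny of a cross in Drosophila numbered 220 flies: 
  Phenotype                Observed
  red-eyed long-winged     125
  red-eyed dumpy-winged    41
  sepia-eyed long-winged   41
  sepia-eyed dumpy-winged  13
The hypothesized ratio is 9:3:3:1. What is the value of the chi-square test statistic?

Expected counts for N = 220 under a 9:3:3:1 ratio (total parts = 16):
  red-eyed long-winged: 220 × 9/16 = 123.75
  red-eyed dumpy-winged: 220 × 3/16 = 41.25
  sepia-eyed long-winged: 220 × 3/16 = 41.25
  sepia-eyed dumpy-winged: 220 × 1/16 = 13.75
χ² = Σ (O − E)² / E
  red-eyed long-winged: (125 − 123.75)² / 123.75 = 0.0126
  red-eyed dumpy-winged: (41 − 41.25)² / 41.25 = 0.0015
  sepia-eyed long-winged: (41 − 41.25)² / 41.25 = 0.0015
  sepia-eyed dumpy-winged: (13 − 13.75)² / 13.75 = 0.0409
χ² = 0.0126 + 0.0015 + 0.0015 + 0.0409 = 0.0565 ≈ 0.057

0.057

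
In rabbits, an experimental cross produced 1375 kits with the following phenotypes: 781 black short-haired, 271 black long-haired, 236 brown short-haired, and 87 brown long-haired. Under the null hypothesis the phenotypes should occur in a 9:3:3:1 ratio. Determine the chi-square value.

2.607

Expected counts for N = 1375 under a 9:3:3:1 ratio (total parts = 16):
  black short-haired: 1375 × 9/16 = 773.4375
  black long-haired: 1375 × 3/16 = 257.8125
  brown short-haired: 1375 × 3/16 = 257.8125
  brown long-haired: 1375 × 1/16 = 85.9375
χ² = Σ (O − E)² / E
  black short-haired: (781 − 773.4375)² / 773.4375 = 0.0739
  black long-haired: (271 − 257.8125)² / 257.8125 = 0.6746
  brown short-haired: (236 − 257.8125)² / 257.8125 = 1.8455
  brown long-haired: (87 − 85.9375)² / 85.9375 = 0.0131
χ² = 0.0739 + 0.6746 + 1.8455 + 0.0131 = 2.6071 ≈ 2.607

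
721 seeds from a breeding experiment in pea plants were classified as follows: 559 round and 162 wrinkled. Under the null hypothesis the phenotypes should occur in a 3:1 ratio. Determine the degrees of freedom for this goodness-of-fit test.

1

A goodness-of-fit test with 2 phenotype classes has df = 2 − 1 = 1.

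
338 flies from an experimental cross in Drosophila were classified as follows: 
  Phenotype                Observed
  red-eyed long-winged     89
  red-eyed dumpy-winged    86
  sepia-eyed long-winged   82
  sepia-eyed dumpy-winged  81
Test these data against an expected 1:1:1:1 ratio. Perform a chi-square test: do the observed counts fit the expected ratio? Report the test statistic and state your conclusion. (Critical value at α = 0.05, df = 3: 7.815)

Under the 1:1:1:1 hypothesis (Σ ratio = 4, N = 338):
  red-eyed long-winged: 338 × 1/4 = 84.5
  red-eyed dumpy-winged: 338 × 1/4 = 84.5
  sepia-eyed long-winged: 338 × 1/4 = 84.5
  sepia-eyed dumpy-winged: 338 × 1/4 = 84.5
χ² = Σ (O − E)² / E
  red-eyed long-winged: (89 − 84.5)² / 84.5 = 0.2396
  red-eyed dumpy-winged: (86 − 84.5)² / 84.5 = 0.0266
  sepia-eyed long-winged: (82 − 84.5)² / 84.5 = 0.0740
  sepia-eyed dumpy-winged: (81 − 84.5)² / 84.5 = 0.1450
χ² = 0.2396 + 0.0266 + 0.0740 + 0.1450 = 0.4852 ≈ 0.485
Degrees of freedom = 4 − 1 = 3; critical value at α = 0.05 is 7.815.
Since 0.485 < 7.815, we fail to reject the null hypothesis — the data are consistent with the 1:1:1:1 ratio.

0.485; consistent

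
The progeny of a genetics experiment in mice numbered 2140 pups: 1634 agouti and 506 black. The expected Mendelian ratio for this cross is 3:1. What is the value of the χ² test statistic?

Expected counts for N = 2140 under a 3:1 ratio (total parts = 4):
  agouti: 2140 × 3/4 = 1605
  black: 2140 × 1/4 = 535
χ² = Σ (O − E)² / E
  agouti: (1634 − 1605)² / 1605 = 0.5240
  black: (506 − 535)² / 535 = 1.5720
χ² = 0.5240 + 1.5720 = 2.096

2.096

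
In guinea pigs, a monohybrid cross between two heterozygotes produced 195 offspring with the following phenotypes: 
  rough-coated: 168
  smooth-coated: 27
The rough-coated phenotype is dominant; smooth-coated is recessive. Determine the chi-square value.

For a monohybrid cross between heterozygotes with complete dominance, the expected phenotypic ratio is 3:1.
Under the 3:1 hypothesis (Σ ratio = 4, N = 195):
  rough-coated: 195 × 3/4 = 146.25
  smooth-coated: 195 × 1/4 = 48.75
χ² = Σ (O − E)² / E
  rough-coated: (168 − 146.25)² / 146.25 = 3.2346
  smooth-coated: (27 − 48.75)² / 48.75 = 9.7038
χ² = 3.2346 + 9.7038 = 12.9384 ≈ 12.938

12.938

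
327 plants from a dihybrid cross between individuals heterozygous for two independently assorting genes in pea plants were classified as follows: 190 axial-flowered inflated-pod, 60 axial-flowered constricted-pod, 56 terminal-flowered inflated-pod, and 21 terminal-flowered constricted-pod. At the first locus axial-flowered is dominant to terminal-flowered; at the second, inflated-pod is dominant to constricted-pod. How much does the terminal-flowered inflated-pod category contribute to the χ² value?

A dihybrid F₂ with independent assortment and complete dominance at both loci gives a 9:3:3:1 phenotypic ratio.
The 9:3:3:1 ratio has 16 parts, so with N = 327 the expected counts are:
  axial-flowered inflated-pod: 327 × 9/16 = 183.9375
  axial-flowered constricted-pod: 327 × 3/16 = 61.3125
  terminal-flowered inflated-pod: 327 × 3/16 = 61.3125
  terminal-flowered constricted-pod: 327 × 1/16 = 20.4375
Contribution of terminal-flowered inflated-pod: (56 − 61.3125)² / 61.3125 = 0.4603

0.460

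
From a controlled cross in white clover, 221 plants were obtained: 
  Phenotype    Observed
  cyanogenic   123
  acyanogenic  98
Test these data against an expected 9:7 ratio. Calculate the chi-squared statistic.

0.032

Under the 9:7 hypothesis (Σ ratio = 16, N = 221):
  cyanogenic: 221 × 9/16 = 124.3125
  acyanogenic: 221 × 7/16 = 96.6875
χ² = Σ (O − E)² / E
  cyanogenic: (123 − 124.3125)² / 124.3125 = 0.0139
  acyanogenic: (98 − 96.6875)² / 96.6875 = 0.0178
χ² = 0.0139 + 0.0178 = 0.0317 ≈ 0.032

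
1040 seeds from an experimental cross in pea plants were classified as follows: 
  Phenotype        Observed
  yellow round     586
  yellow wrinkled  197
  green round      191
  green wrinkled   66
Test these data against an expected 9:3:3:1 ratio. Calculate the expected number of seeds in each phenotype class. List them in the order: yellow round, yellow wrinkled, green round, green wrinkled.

585, 195, 195, 65

Total ratio parts = 16. Expected numbers out of 1040:
  yellow round: 1040 × 9/16 = 585
  yellow wrinkled: 1040 × 3/16 = 195
  green round: 1040 × 3/16 = 195
  green wrinkled: 1040 × 1/16 = 65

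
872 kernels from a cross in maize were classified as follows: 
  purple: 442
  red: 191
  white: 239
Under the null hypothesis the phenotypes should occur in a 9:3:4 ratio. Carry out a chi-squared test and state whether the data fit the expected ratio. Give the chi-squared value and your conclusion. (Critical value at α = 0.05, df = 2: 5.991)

11.444; not consistent

Under the 9:3:4 hypothesis (Σ ratio = 16, N = 872):
  purple: 872 × 9/16 = 490.5
  red: 872 × 3/16 = 163.5
  white: 872 × 4/16 = 218
χ² = Σ (O − E)² / E
  purple: (442 − 490.5)² / 490.5 = 4.7956
  red: (191 − 163.5)² / 163.5 = 4.6254
  white: (239 − 218)² / 218 = 2.0229
χ² = 4.7956 + 4.6254 + 2.0229 = 11.4439 ≈ 11.444
Degrees of freedom = 3 − 1 = 2; critical value at α = 0.05 is 5.991.
Since 11.444 > 5.991, we reject the null hypothesis — the data do not fit the 9:3:4 ratio.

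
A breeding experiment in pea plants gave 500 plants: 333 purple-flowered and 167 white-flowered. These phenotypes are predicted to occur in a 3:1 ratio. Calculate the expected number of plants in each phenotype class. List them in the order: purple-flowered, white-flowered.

Expected counts for N = 500 under a 3:1 ratio (total parts = 4):
  purple-flowered: 500 × 3/4 = 375
  white-flowered: 500 × 1/4 = 125

375, 125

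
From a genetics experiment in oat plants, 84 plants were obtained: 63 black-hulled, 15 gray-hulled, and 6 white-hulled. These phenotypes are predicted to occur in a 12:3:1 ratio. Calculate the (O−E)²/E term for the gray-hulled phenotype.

0.036

Total ratio parts = 16. Expected numbers out of 84:
  black-hulled: 84 × 12/16 = 63
  gray-hulled: 84 × 3/16 = 15.75
  white-hulled: 84 × 1/16 = 5.25
Contribution of gray-hulled: (15 − 15.75)² / 15.75 = 0.0357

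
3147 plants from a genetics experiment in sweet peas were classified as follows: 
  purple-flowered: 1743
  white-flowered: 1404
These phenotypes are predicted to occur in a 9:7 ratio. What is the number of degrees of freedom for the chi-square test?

1

A goodness-of-fit test with 2 phenotype classes has df = 2 − 1 = 1.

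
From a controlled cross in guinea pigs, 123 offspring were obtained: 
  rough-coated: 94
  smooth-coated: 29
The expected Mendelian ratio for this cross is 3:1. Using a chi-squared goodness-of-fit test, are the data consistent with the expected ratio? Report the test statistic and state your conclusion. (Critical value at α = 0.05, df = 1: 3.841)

The 3:1 ratio has 4 parts, so with N = 123 the expected counts are:
  rough-coated: 123 × 3/4 = 92.25
  smooth-coated: 123 × 1/4 = 30.75
χ² = Σ (O − E)² / E
  rough-coated: (94 − 92.25)² / 92.25 = 0.0332
  smooth-coated: (29 − 30.75)² / 30.75 = 0.0996
χ² = 0.0332 + 0.0996 = 0.1328 ≈ 0.133
Degrees of freedom = 2 − 1 = 1; critical value at α = 0.05 is 3.841.
Since 0.133 < 3.841, we fail to reject the null hypothesis — the data are consistent with the 3:1 ratio.

0.133; consistent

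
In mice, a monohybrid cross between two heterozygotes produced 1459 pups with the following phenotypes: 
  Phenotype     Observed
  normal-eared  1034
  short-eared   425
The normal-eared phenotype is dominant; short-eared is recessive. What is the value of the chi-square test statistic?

13.270

For a monohybrid cross between heterozygotes with complete dominance, the expected phenotypic ratio is 3:1.
Under the 3:1 hypothesis (Σ ratio = 4, N = 1459):
  normal-eared: 1459 × 3/4 = 1094.25
  short-eared: 1459 × 1/4 = 364.75
χ² = Σ (O − E)² / E
  normal-eared: (1034 − 1094.25)² / 1094.25 = 3.3174
  short-eared: (425 − 364.75)² / 364.75 = 9.9522
χ² = 3.3174 + 9.9522 = 13.2696 ≈ 13.270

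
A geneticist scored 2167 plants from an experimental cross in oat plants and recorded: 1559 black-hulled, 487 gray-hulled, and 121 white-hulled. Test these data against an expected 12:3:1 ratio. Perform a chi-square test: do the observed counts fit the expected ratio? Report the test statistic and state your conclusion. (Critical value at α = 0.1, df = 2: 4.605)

20.263; not consistent

Total ratio parts = 16. Expected numbers out of 2167:
  black-hulled: 2167 × 12/16 = 1625.25
  gray-hulled: 2167 × 3/16 = 406.3125
  white-hulled: 2167 × 1/16 = 135.4375
χ² = Σ (O − E)² / E
  black-hulled: (1559 − 1625.25)² / 1625.25 = 2.7005
  gray-hulled: (487 − 406.3125)² / 406.3125 = 16.0233
  white-hulled: (121 − 135.4375)² / 135.4375 = 1.5390
χ² = 2.7005 + 16.0233 + 1.5390 = 20.2628 ≈ 20.263
Degrees of freedom = 3 − 1 = 2; critical value at α = 0.1 is 4.605.
Since 20.263 > 4.605, we reject the null hypothesis — the data do not fit the 12:3:1 ratio.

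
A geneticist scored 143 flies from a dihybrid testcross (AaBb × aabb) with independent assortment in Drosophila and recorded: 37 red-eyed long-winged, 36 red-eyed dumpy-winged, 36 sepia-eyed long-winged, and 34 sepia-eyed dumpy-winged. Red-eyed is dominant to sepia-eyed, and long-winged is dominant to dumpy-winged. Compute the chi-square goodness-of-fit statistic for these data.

0.133

A dihybrid testcross with independent assortment gives a 1:1:1:1 ratio.
Total ratio parts = 4. Expected numbers out of 143:
  red-eyed long-winged: 143 × 1/4 = 35.75
  red-eyed dumpy-winged: 143 × 1/4 = 35.75
  sepia-eyed long-winged: 143 × 1/4 = 35.75
  sepia-eyed dumpy-winged: 143 × 1/4 = 35.75
χ² = Σ (O − E)² / E
  red-eyed long-winged: (37 − 35.75)² / 35.75 = 0.0437
  red-eyed dumpy-winged: (36 − 35.75)² / 35.75 = 0.0017
  sepia-eyed long-winged: (36 − 35.75)² / 35.75 = 0.0017
  sepia-eyed dumpy-winged: (34 − 35.75)² / 35.75 = 0.0857
χ² = 0.0437 + 0.0017 + 0.0017 + 0.0857 = 0.1328 ≈ 0.133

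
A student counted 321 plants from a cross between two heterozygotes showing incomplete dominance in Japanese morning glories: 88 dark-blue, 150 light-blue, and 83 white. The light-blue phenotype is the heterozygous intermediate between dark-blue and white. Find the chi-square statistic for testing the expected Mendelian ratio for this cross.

With incomplete dominance, a heterozygote × heterozygote cross gives a 1:2:1 phenotypic ratio.
Expected counts for N = 321 under a 1:2:1 ratio (total parts = 4):
  dark-blue: 321 × 1/4 = 80.25
  light-blue: 321 × 2/4 = 160.5
  white: 321 × 1/4 = 80.25
χ² = Σ (O − E)² / E
  dark-blue: (88 − 80.25)² / 80.25 = 0.7484
  light-blue: (150 − 160.5)² / 160.5 = 0.6869
  white: (83 − 80.25)² / 80.25 = 0.0942
χ² = 0.7484 + 0.6869 + 0.0942 = 1.5295 ≈ 1.530

1.530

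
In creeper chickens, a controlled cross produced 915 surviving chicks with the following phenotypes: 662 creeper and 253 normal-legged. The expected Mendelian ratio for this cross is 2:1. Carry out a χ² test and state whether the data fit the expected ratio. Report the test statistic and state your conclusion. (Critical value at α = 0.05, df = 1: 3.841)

Total ratio parts = 3. Expected numbers out of 915:
  creeper: 915 × 2/3 = 610
  normal-legged: 915 × 1/3 = 305
χ² = Σ (O − E)² / E
  creeper: (662 − 610)² / 610 = 4.4328
  normal-legged: (253 − 305)² / 305 = 8.8656
χ² = 4.4328 + 8.8656 = 13.2984 ≈ 13.298
Degrees of freedom = 2 − 1 = 1; critical value at α = 0.05 is 3.841.
Since 13.298 > 3.841, we reject the null hypothesis — the data do not fit the 2:1 ratio.

13.298; not consistent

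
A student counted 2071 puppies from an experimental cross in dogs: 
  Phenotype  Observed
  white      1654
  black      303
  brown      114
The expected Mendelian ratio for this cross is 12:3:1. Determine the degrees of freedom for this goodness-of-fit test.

2

A goodness-of-fit test with 3 phenotype classes has df = 3 − 1 = 2.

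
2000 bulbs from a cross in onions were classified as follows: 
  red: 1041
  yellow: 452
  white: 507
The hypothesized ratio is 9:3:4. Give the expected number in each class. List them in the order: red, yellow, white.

1125, 375, 500

Expected counts for N = 2000 under a 9:3:4 ratio (total parts = 16):
  red: 2000 × 9/16 = 1125
  yellow: 2000 × 3/16 = 375
  white: 2000 × 4/16 = 500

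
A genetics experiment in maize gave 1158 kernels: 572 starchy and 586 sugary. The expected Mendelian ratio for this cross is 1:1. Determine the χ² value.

The 1:1 ratio has 2 parts, so with N = 1158 the expected counts are:
  starchy: 1158 × 1/2 = 579
  sugary: 1158 × 1/2 = 579
χ² = Σ (O − E)² / E
  starchy: (572 − 579)² / 579 = 0.0846
  sugary: (586 − 579)² / 579 = 0.0846
χ² = 0.0846 + 0.0846 = 0.1692 ≈ 0.169

0.169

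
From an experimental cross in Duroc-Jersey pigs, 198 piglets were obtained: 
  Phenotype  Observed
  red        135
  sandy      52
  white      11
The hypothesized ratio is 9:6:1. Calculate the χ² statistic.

11.832

The 9:6:1 ratio has 16 parts, so with N = 198 the expected counts are:
  red: 198 × 9/16 = 111.375
  sandy: 198 × 6/16 = 74.25
  white: 198 × 1/16 = 12.375
χ² = Σ (O − E)² / E
  red: (135 − 111.375)² / 111.375 = 5.0114
  sandy: (52 − 74.25)² / 74.25 = 6.6675
  white: (11 − 12.375)² / 12.375 = 0.1528
χ² = 5.0114 + 6.6675 + 0.1528 = 11.8317 ≈ 11.832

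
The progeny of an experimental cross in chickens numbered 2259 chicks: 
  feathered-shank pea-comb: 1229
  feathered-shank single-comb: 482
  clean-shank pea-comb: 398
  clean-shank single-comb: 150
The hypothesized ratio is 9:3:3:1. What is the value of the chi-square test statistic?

11.523

Under the 9:3:3:1 hypothesis (Σ ratio = 16, N = 2259):
  feathered-shank pea-comb: 2259 × 9/16 = 1270.6875
  feathered-shank single-comb: 2259 × 3/16 = 423.5625
  clean-shank pea-comb: 2259 × 3/16 = 423.5625
  clean-shank single-comb: 2259 × 1/16 = 141.1875
χ² = Σ (O − E)² / E
  feathered-shank pea-comb: (1229 − 1270.6875)² / 1270.6875 = 1.3676
  feathered-shank single-comb: (482 − 423.5625)² / 423.5625 = 8.0624
  clean-shank pea-comb: (398 − 423.5625)² / 423.5625 = 1.5427
  clean-shank single-comb: (150 − 141.1875)² / 141.1875 = 0.5500
χ² = 1.3676 + 8.0624 + 1.5427 + 0.5500 = 11.5227 ≈ 11.523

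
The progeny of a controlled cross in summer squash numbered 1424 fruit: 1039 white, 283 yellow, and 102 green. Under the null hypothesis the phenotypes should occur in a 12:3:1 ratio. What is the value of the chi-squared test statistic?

3.645

Expected counts for N = 1424 under a 12:3:1 ratio (total parts = 16):
  white: 1424 × 12/16 = 1068
  yellow: 1424 × 3/16 = 267
  green: 1424 × 1/16 = 89
χ² = Σ (O − E)² / E
  white: (1039 − 1068)² / 1068 = 0.7875
  yellow: (283 − 267)² / 267 = 0.9588
  green: (102 − 89)² / 89 = 1.8989
χ² = 0.7875 + 0.9588 + 1.8989 = 3.6452 ≈ 3.645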